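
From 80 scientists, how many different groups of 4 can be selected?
C(80,4) = 80!/(4!×76!) = 1581580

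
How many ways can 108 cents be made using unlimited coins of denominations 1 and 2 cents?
Coefficient of x^108 in 1/(1-x^1) · 1/(1-x^2). Use j coins of 2 for j = 0..⌊108/2⌋ = 54, the rest in 1s: 54 + 1 = 55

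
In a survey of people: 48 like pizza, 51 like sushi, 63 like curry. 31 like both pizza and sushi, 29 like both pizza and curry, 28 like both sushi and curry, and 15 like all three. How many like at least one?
|A∪B∪C| = 48+51+63-31-29-28+15 = 89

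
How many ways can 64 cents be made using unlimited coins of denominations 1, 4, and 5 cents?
Coefficient of x^64 in 1/(1-x^1) · 1/(1-x^4) · 1/(1-x^5). Case on j = number of 5-cent coins (j = 0..12); remainder r = 64 - 5j is made from {1,4} in ⌊r/4⌋+1 ways. r = 64, 59, 54, 49, 44, 39, 34, 29, 24, 19, 14, 9, 4 → 17 + 15 + 14 + 13 + 12 + 10 + 9 + 8 + 7 + 5 + 4 + 3 + 2 = 119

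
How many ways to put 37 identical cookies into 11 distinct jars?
C(37+11-1, 11-1) = C(47, 10) = 5178066751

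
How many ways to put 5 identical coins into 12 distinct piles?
C(5+12-1, 12-1) = C(16, 11) = 4368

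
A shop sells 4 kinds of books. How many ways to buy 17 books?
C(17+4-1, 4-1) = C(20, 3) = 1140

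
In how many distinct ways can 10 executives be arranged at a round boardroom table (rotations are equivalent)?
Circular: fix one position, arrange the rest. (10-1)! = 362880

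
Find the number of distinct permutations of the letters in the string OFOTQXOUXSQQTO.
14! / (2! × 1! × 3! × 2! × 1! × 4! × 1!) = 151351200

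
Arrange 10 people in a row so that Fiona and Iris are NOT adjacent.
Total - adjacent = 10! - (10-1)!×2 = 3628800 - 725760 = 2903040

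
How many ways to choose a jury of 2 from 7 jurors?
C(7,2) = 7!/(2!×5!) = 21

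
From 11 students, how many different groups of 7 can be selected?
C(11,7) = 11!/(7!×4!) = 330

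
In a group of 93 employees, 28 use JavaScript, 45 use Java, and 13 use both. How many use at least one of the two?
|A∪B| = |A| + |B| - |A∩B| = 28 + 45 - 13 = 60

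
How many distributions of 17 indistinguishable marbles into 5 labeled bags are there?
C(17+5-1, 5-1) = C(21, 4) = 5985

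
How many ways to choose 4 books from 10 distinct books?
C(10,4) = 10!/(4!×6!) = 210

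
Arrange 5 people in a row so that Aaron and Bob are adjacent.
Treat as block: (5-1)! × 2! = 24 × 2 = 48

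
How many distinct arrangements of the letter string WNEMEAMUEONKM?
13! / (1! × 1! × 1! × 1! × 3! × 3! × 2! × 1!) = 86486400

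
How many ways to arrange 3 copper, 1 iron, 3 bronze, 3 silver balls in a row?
10! / (3! × 1! × 3! × 3!) = 16800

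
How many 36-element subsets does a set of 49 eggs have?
C(49,36) = 49!/(36!×13!) = 262596783764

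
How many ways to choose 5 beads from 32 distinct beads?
C(32,5) = 32!/(5!×27!) = 201376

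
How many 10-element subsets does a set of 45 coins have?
C(45,10) = 45!/(10!×35!) = 3190187286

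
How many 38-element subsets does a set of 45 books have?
C(45,38) = 45!/(38!×7!) = 45379620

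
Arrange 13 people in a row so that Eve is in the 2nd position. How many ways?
Fix one position: (13-1)! = 479001600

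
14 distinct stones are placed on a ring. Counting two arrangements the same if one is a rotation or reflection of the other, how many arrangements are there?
(14-1)!/2 = 6227020800/2 = 3113510400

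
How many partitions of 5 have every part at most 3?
Let r_j(i) = number of partitions of i into parts ≤ j, for i = 0..5. r_1(i) = 1 for all i; r_j(i) = r_{j-1}(i) + r_j(i-j). Rows j = 2..3: ≤2: 1 1 2 2 3 3; ≤3: 1 1 2 3 4 5. r_3(5) = 5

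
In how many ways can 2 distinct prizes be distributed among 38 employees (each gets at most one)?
P(38,2) = 38!/(38-2)! = 1406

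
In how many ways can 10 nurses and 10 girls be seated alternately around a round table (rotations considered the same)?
Fix one of the nurses: (10-1)! ways for the remaining nurses, × 10! ways for the girls = 362880 × 3628800 = 1316818944000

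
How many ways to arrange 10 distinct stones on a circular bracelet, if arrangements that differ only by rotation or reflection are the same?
(10-1)!/2 = 362880/2 = 181440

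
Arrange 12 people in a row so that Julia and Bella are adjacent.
Treat as block: (12-1)! × 2! = 39916800 × 2 = 79833600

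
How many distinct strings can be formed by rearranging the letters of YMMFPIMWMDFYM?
13! / (1! × 1! × 2! × 2! × 5! × 1! × 1!) = 12972960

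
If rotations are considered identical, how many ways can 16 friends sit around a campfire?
Circular: fix one position, arrange the rest. (16-1)! = 1307674368000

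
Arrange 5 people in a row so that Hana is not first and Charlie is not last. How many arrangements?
By inclusion-exclusion: 5! - 2×(5-1)! + (5-2)! = 120 - 48 + 6 = 78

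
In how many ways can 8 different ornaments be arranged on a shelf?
8! = 40320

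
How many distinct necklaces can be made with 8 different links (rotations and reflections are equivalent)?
(8-1)!/2 = 5040/2 = 2520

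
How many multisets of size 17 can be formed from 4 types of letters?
C(17+4-1, 4-1) = C(20, 3) = 1140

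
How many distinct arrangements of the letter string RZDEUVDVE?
9! / (2! × 1! × 1! × 2! × 2! × 1!) = 45360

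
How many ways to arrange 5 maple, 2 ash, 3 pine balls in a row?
10! / (5! × 2! × 3!) = 2520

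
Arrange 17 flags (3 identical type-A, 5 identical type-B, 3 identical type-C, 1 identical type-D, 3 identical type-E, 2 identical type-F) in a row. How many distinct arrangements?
17! / (3! × 5! × 3! × 1! × 3! × 2!) = 6861254400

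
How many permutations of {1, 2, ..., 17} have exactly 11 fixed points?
Choose the 11 fixed points C(17,11) = 12376, derange the rest: !6 = Σ_{j=0}^{6} (-1)^j·6!/j! = 720 - 720 + 360 - 120 + 30 - 6 + 1 = 265. Product = 12376 × 265 = 3279640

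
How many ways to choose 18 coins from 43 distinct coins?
C(43,18) = 43!/(18!×25!) = 608359048206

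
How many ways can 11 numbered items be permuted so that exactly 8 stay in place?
Choose the 8 fixed points C(11,8) = 165, derange the rest: !3 = Σ_{j=0}^{3} (-1)^j·3!/j! = 6 - 6 + 3 - 1 = 2. Product = 165 × 2 = 330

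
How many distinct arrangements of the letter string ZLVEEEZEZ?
9! / (3! × 1! × 1! × 4!) = 2520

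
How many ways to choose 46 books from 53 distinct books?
C(53,46) = 53!/(46!×7!) = 154143080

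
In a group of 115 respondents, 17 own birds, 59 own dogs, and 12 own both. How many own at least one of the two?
|A∪B| = |A| + |B| - |A∩B| = 17 + 59 - 12 = 64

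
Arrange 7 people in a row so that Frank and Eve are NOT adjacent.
Total - adjacent = 7! - (7-1)!×2 = 5040 - 1440 = 3600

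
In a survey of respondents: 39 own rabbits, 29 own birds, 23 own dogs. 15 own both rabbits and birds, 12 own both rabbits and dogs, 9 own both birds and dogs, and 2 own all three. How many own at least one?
|A∪B∪C| = 39+29+23-15-12-9+2 = 57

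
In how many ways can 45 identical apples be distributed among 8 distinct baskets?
C(45+8-1, 8-1) = C(52, 7) = 133784560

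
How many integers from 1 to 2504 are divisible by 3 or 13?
⌊2504/3⌋ + ⌊2504/13⌋ - ⌊2504/39⌋ = 834 + 192 - 64 = 962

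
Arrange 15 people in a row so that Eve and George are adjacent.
Treat as block: (15-1)! × 2! = 87178291200 × 2 = 174356582400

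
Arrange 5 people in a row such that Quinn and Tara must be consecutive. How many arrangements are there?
Treat the 2 as one block: (5-2+1)! × 2! = 24 × 2 = 48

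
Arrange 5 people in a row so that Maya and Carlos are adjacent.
Treat as block: (5-1)! × 2! = 24 × 2 = 48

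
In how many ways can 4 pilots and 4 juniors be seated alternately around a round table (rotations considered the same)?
Fix one of the pilots: (4-1)! ways for the remaining pilots, × 4! ways for the juniors = 6 × 24 = 144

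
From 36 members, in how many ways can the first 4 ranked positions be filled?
P(36,4) = 36!/(36-4)! = 1413720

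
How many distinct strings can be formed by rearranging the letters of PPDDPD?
6! / (3! × 3!) = 20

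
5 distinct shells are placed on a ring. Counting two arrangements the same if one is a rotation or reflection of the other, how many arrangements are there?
(5-1)!/2 = 24/2 = 12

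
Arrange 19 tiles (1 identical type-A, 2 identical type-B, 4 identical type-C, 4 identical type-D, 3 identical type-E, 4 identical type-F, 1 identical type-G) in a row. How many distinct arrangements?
19! / (1! × 2! × 4! × 4! × 3! × 4! × 1!) = 733296564000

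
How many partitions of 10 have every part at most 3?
Let r_j(i) = number of partitions of i into parts ≤ j, for i = 0..10. r_1(i) = 1 for all i; r_j(i) = r_{j-1}(i) + r_j(i-j). Rows j = 2..3: ≤2: 1 1 2 2 3 3 4 4 5 5 6; ≤3: 1 1 2 3 4 5 7 8 10 12 14. r_3(10) = 14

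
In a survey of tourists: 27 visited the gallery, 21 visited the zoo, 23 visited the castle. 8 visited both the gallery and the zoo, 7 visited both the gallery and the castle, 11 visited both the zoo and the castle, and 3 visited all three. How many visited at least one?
|A∪B∪C| = 27+21+23-8-7-11+3 = 48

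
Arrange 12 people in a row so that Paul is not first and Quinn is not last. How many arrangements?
By inclusion-exclusion: 12! - 2×(12-1)! + (12-2)! = 479001600 - 79833600 + 3628800 = 402796800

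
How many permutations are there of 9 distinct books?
9! = 362880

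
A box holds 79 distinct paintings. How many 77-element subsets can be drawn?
C(79,77) = 79!/(77!×2!) = 3081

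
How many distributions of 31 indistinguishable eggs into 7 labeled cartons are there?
C(31+7-1, 7-1) = C(37, 6) = 2324784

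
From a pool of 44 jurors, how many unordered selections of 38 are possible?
C(44,38) = 44!/(38!×6!) = 7059052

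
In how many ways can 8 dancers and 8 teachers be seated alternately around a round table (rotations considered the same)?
Fix one of the dancers: (8-1)! ways for the remaining dancers, × 8! ways for the teachers = 5040 × 40320 = 203212800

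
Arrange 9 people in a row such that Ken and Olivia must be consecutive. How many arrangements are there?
Treat the 2 as one block: (9-2+1)! × 2! = 40320 × 2 = 80640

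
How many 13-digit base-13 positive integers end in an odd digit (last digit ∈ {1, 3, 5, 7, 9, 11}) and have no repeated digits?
Last∈{1,3,5,7,9,11}. Last=0: 0. Last nonzero: 6×11×P(11,11) = 2634508800. Total = 2634508800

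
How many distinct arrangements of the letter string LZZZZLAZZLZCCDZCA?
17! / (3! × 8! × 3! × 1! × 2!) = 122522400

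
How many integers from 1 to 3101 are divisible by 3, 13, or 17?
⌊3101/3⌋+⌊3101/13⌋+⌊3101/17⌋ - ⌊3101/39⌋-⌊3101/51⌋-⌊3101/221⌋ + ⌊3101/663⌋ = 1033+238+182 - 79-60-14 + 4 = 1304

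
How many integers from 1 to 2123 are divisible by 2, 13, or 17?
⌊2123/2⌋+⌊2123/13⌋+⌊2123/17⌋ - ⌊2123/26⌋-⌊2123/34⌋-⌊2123/221⌋ + ⌊2123/442⌋ = 1061+163+124 - 81-62-9 + 4 = 1200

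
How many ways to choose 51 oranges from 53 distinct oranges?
C(53,51) = 53!/(51!×2!) = 1378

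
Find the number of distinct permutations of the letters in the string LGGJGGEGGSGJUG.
14! / (1! × 1! × 1! × 1! × 2! × 8!) = 1081080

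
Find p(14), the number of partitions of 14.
Pentagonal recurrence p(n) = p(n-1) + p(n-2) - p(n-5) - p(n-7) + p(n-12) + p(n-15) - ... gives p(0..13) = 1, 1, 2, 3, 5, 7, 11, 15, 22, 30, 42, 56, 77, 101. p(14) = p(13) + p(12) - p(9) - p(7) + p(2) = 101 + 77 - 30 - 15 + 2 = 135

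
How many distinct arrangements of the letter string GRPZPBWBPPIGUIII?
16! / (1! × 4! × 2! × 1! × 2! × 1! × 1! × 4!) = 9081072000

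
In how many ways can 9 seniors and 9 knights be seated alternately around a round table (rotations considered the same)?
Fix one of the seniors: (9-1)! ways for the remaining seniors, × 9! ways for the knights = 40320 × 362880 = 14631321600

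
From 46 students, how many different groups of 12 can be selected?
C(46,12) = 46!/(12!×34!) = 38910617655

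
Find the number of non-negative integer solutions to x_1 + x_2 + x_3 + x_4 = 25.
C(25+4-1, 4-1) = C(28, 3) = 3276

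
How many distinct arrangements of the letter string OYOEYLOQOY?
10! / (3! × 4! × 1! × 1! × 1!) = 25200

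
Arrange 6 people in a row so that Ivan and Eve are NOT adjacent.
Total - adjacent = 6! - (6-1)!×2 = 720 - 240 = 480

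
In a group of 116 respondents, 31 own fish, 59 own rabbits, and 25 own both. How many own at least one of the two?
|A∪B| = |A| + |B| - |A∩B| = 31 + 59 - 25 = 65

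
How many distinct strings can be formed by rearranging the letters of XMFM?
4! / (2! × 1! × 1!) = 12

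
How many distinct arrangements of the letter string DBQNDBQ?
7! / (2! × 2! × 2! × 1!) = 630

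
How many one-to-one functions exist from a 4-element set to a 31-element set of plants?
P(31,4) = 31!/(31-4)! = 755160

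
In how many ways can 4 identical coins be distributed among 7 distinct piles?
C(4+7-1, 7-1) = C(10, 6) = 210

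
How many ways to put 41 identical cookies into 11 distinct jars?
C(41+11-1, 11-1) = C(51, 10) = 12777711870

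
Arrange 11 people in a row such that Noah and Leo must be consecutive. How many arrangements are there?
Treat the 2 as one block: (11-2+1)! × 2! = 3628800 × 2 = 7257600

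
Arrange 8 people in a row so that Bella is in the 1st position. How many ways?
Fix one position: (8-1)! = 5040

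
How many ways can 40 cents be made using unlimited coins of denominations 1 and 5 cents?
Coefficient of x^40 in 1/(1-x^1) · 1/(1-x^5). Use j coins of 5 for j = 0..⌊40/5⌋ = 8, the rest in 1s: 8 + 1 = 9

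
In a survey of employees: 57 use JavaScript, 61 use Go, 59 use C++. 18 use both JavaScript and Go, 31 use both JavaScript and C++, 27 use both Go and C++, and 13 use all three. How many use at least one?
|A∪B∪C| = 57+61+59-18-31-27+13 = 114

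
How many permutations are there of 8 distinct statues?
8! = 40320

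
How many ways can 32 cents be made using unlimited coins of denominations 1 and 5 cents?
Coefficient of x^32 in 1/(1-x^1) · 1/(1-x^5). Use j coins of 5 for j = 0..⌊32/5⌋ = 6, the rest in 1s: 6 + 1 = 7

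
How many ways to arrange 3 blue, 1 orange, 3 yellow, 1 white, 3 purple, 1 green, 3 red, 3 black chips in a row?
18! / (3! × 1! × 3! × 1! × 3! × 1! × 3! × 3!) = 823350528000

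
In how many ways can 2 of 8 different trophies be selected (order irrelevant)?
C(8,2) = 8!/(2!×6!) = 28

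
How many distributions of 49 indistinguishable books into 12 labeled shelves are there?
C(49+12-1, 12-1) = C(60, 11) = 342700125300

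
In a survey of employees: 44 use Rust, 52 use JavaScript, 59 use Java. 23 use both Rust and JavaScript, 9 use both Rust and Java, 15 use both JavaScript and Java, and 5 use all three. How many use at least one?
|A∪B∪C| = 44+52+59-23-9-15+5 = 113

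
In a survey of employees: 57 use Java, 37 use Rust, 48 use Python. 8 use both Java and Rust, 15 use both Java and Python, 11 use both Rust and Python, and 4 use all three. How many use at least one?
|A∪B∪C| = 57+37+48-8-15-11+4 = 112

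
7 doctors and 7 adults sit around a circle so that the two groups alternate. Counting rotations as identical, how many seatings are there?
Fix one of the doctors: (7-1)! ways for the remaining doctors, × 7! ways for the adults = 720 × 5040 = 3628800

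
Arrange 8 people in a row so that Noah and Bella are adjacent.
Treat as block: (8-1)! × 2! = 5040 × 2 = 10080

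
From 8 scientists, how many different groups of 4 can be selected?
C(8,4) = 8!/(4!×4!) = 70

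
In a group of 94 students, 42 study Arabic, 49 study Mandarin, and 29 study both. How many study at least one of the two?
|A∪B| = |A| + |B| - |A∩B| = 42 + 49 - 29 = 62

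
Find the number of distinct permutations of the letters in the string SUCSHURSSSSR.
12! / (2! × 1! × 2! × 1! × 6!) = 166320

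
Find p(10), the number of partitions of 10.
Pentagonal recurrence p(n) = p(n-1) + p(n-2) - p(n-5) - p(n-7) + p(n-12) + p(n-15) - ... gives p(0..9) = 1, 1, 2, 3, 5, 7, 11, 15, 22, 30. p(10) = p(9) + p(8) - p(5) - p(3) = 30 + 22 - 7 - 3 = 42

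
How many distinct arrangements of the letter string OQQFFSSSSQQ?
11! / (4! × 4! × 2! × 1!) = 34650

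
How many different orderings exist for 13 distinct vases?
13! = 6227020800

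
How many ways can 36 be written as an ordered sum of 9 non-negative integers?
C(36+9-1, 9-1) = C(44, 8) = 177232627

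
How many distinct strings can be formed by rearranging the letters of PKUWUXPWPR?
10! / (1! × 2! × 2! × 3! × 1! × 1!) = 151200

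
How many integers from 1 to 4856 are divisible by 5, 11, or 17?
⌊4856/5⌋+⌊4856/11⌋+⌊4856/17⌋ - ⌊4856/55⌋-⌊4856/85⌋-⌊4856/187⌋ + ⌊4856/935⌋ = 971+441+285 - 88-57-25 + 5 = 1532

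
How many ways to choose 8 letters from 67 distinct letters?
C(67,8) = 67!/(8!×59!) = 6522361560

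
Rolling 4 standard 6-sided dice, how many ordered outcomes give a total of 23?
Coefficient of x^23 in (x + x² + ... + x^6)^4. By inclusion-exclusion on dice exceeding 6: Σ_j (-1)^j C(4,j)·C(23-1-6j, 3) = C(4,0)·C(22,3) - C(4,1)·C(16,3) + C(4,2)·C(10,3) - C(4,3)·C(4,3) = 1·1540 - 4·560 + 6·120 - 4·4 = 4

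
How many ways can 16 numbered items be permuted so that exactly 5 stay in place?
Choose the 5 fixed points C(16,5) = 4368, derange the rest: !11 = Σ_{j=0}^{11} (-1)^j·11!/j! = 39916800 - 39916800 + 19958400 - 6652800 + 1663200 - 332640 + 55440 - 7920 + 990 - 110 + 11 - 1 = 14684570. Product = 4368 × 14684570 = 64142201760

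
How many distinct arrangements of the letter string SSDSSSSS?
8! / (7! × 1!) = 8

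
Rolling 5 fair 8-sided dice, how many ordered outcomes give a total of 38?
Coefficient of x^38 in (x + x² + ... + x^8)^5. By inclusion-exclusion on dice exceeding 8: Σ_j (-1)^j C(5,j)·C(38-1-8j, 4) = C(5,0)·C(37,4) - C(5,1)·C(29,4) + C(5,2)·C(21,4) - C(5,3)·C(13,4) + C(5,4)·C(5,4) = 1·66045 - 5·23751 + 10·5985 - 10·715 + 5·5 = 15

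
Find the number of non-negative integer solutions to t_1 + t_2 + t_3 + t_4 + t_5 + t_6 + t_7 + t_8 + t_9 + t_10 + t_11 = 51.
C(51+11-1, 11-1) = C(61, 10) = 90177170226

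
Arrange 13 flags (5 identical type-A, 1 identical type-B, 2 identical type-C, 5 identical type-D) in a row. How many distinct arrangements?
13! / (5! × 1! × 2! × 5!) = 216216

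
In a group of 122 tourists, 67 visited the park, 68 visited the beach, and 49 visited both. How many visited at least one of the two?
|A∪B| = |A| + |B| - |A∩B| = 67 + 68 - 49 = 86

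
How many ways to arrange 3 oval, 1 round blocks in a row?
4! / (3! × 1!) = 4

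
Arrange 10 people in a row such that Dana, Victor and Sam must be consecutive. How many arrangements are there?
Treat the 3 as one block: (10-3+1)! × 3! = 40320 × 6 = 241920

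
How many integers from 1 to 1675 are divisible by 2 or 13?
⌊1675/2⌋ + ⌊1675/13⌋ - ⌊1675/26⌋ = 837 + 128 - 64 = 901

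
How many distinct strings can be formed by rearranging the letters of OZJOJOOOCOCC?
12! / (3! × 6! × 2! × 1!) = 55440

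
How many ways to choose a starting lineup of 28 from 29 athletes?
C(29,28) = 29!/(28!×1!) = 29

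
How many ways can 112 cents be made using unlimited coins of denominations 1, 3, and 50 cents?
Coefficient of x^112 in 1/(1-x^1) · 1/(1-x^3) · 1/(1-x^50). Case on j = number of 50-cent coins (j = 0..2); remainder r = 112 - 50j is made from {1,3} in ⌊r/3⌋+1 ways. r = 112, 62, 12 → 38 + 21 + 5 = 64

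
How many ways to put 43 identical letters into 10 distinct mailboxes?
C(43+10-1, 10-1) = C(52, 9) = 3679075400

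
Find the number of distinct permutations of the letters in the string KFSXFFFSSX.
10! / (4! × 2! × 3! × 1!) = 12600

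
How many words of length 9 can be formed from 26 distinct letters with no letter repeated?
P(26,9) = 26!/(26-9)! = 1133836704000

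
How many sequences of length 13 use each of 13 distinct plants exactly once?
13! = 6227020800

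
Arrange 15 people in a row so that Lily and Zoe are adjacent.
Treat as block: (15-1)! × 2! = 87178291200 × 2 = 174356582400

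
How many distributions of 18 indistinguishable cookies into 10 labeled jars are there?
C(18+10-1, 10-1) = C(27, 9) = 4686825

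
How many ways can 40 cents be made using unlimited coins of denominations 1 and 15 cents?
Coefficient of x^40 in 1/(1-x^1) · 1/(1-x^15). Use j coins of 15 for j = 0..⌊40/15⌋ = 2, the rest in 1s: 2 + 1 = 3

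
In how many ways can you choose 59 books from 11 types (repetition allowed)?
C(59+11-1, 11-1) = C(69, 10) = 340032449328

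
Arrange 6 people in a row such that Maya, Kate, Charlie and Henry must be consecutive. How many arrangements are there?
Treat the 4 as one block: (6-4+1)! × 4! = 6 × 24 = 144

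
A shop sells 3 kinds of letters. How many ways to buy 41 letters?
C(41+3-1, 3-1) = C(43, 2) = 903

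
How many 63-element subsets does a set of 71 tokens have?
C(71,63) = 71!/(63!×8!) = 10639125640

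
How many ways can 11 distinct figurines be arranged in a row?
11! = 39916800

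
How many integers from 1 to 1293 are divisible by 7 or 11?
⌊1293/7⌋ + ⌊1293/11⌋ - ⌊1293/77⌋ = 184 + 117 - 16 = 285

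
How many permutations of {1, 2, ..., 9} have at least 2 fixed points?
Exactly j fixed points: C(9,j)·!(9-j); sum over j ≥ 2 (derangement numbers via !m = (m-1)·(!(m-1) + !(m-2)): !0..!7 = 1, 0, 1, 2, 9, 44, 265, 1854). Σ_{j=2}^{9} C(9,j)·!(9-j) = C(9,2)·!7 + C(9,3)·!6 + C(9,4)·!5 + C(9,5)·!4 + C(9,6)·!3 + C(9,7)·!2 + C(9,8)·!1 + C(9,9)·!0 = 36·1854 + 84·265 + 126·44 + 126·9 + 84·2 + 36·1 + 9·0 + 1·1 = 95887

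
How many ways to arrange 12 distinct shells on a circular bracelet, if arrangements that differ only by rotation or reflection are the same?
(12-1)!/2 = 39916800/2 = 19958400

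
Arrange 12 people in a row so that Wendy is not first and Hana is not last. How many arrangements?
By inclusion-exclusion: 12! - 2×(12-1)! + (12-2)! = 479001600 - 79833600 + 3628800 = 402796800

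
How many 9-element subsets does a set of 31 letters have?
C(31,9) = 31!/(9!×22!) = 20160075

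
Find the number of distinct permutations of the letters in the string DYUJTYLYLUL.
11! / (3! × 2! × 3! × 1! × 1! × 1!) = 554400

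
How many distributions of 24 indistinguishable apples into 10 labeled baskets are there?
C(24+10-1, 10-1) = C(33, 9) = 38567100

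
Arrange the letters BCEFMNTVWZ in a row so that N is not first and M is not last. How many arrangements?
By inclusion-exclusion: 10! - 2×(10-1)! + (10-2)! = 3628800 - 725760 + 40320 = 2943360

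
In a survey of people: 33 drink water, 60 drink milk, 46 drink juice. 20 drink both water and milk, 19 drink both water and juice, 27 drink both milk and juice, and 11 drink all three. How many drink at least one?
|A∪B∪C| = 33+60+46-20-19-27+11 = 84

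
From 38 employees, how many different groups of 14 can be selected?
C(38,14) = 38!/(14!×24!) = 9669554100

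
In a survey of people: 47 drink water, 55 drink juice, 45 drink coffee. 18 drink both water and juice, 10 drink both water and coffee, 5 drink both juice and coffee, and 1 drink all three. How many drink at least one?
|A∪B∪C| = 47+55+45-18-10-5+1 = 115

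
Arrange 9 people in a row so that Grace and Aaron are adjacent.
Treat as block: (9-1)! × 2! = 40320 × 2 = 80640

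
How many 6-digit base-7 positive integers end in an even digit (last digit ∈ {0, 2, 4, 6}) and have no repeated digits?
Last∈{0,2,4,6}. Last=0: 720. Last nonzero: 3×5×P(5,4) = 1800. Total = 2520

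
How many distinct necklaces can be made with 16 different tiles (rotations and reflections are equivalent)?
(16-1)!/2 = 1307674368000/2 = 653837184000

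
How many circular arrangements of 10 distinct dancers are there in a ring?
Circular: fix one position, arrange the rest. (10-1)! = 362880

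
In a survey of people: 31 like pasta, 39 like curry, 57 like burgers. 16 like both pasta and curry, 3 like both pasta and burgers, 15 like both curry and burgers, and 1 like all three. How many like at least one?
|A∪B∪C| = 31+39+57-16-3-15+1 = 94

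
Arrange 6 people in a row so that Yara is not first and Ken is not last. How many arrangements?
By inclusion-exclusion: 6! - 2×(6-1)! + (6-2)! = 720 - 240 + 24 = 504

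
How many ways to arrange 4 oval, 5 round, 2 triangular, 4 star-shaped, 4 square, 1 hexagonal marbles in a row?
20! / (4! × 5! × 2! × 4! × 4! × 1!) = 733296564000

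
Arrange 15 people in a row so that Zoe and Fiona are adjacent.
Treat as block: (15-1)! × 2! = 87178291200 × 2 = 174356582400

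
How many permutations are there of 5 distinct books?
5! = 120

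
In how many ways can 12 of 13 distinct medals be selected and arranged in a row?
P(13,12) = 13!/(13-12)! = 6227020800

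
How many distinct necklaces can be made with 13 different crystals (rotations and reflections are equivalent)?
(13-1)!/2 = 479001600/2 = 239500800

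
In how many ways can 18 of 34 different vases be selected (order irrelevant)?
C(34,18) = 34!/(18!×16!) = 2203961430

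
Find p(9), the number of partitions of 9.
Pentagonal recurrence p(n) = p(n-1) + p(n-2) - p(n-5) - p(n-7) + p(n-12) + p(n-15) - ... gives p(0..8) = 1, 1, 2, 3, 5, 7, 11, 15, 22. p(9) = p(8) + p(7) - p(4) - p(2) = 22 + 15 - 5 - 2 = 30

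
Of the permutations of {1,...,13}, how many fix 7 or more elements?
Exactly j fixed points: C(13,j)·!(13-j); sum over j ≥ 7 (derangement numbers via !m = (m-1)·(!(m-1) + !(m-2)): !0..!6 = 1, 0, 1, 2, 9, 44, 265). Σ_{j=7}^{13} C(13,j)·!(13-j) = C(13,7)·!6 + C(13,8)·!5 + C(13,9)·!4 + C(13,10)·!3 + C(13,11)·!2 + C(13,12)·!1 + C(13,13)·!0 = 1716·265 + 1287·44 + 715·9 + 286·2 + 78·1 + 13·0 + 1·1 = 518454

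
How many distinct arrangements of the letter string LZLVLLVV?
8! / (1! × 4! × 3!) = 280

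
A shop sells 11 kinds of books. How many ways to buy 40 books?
C(40+11-1, 11-1) = C(50, 10) = 10272278170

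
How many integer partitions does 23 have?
Pentagonal recurrence p(n) = p(n-1) + p(n-2) - p(n-5) - p(n-7) + p(n-12) + p(n-15) - ... gives p(0..22) = 1, 1, 2, 3, 5, 7, 11, 15, 22, 30, 42, 56, 77, 101, 135, 176, 231, 297, 385, 490, 627, 792, 1002. p(23) = p(22) + p(21) - p(18) - p(16) + p(11) + p(8) - p(1) = 1002 + 792 - 385 - 231 + 56 + 22 - 1 = 1255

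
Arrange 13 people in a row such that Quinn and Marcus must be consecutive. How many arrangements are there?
Treat the 2 as one block: (13-2+1)! × 2! = 479001600 × 2 = 958003200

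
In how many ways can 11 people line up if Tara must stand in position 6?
Fix one position: (11-1)! = 3628800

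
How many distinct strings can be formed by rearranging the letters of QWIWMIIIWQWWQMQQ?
16! / (5! × 2! × 4! × 5!) = 30270240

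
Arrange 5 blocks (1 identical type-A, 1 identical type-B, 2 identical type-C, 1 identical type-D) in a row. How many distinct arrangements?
5! / (1! × 1! × 2! × 1!) = 60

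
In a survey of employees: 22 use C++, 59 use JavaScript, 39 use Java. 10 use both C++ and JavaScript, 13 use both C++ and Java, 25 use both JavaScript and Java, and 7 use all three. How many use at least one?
|A∪B∪C| = 22+59+39-10-13-25+7 = 79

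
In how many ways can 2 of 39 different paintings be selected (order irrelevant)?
C(39,2) = 39!/(2!×37!) = 741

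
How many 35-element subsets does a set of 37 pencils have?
C(37,35) = 37!/(35!×2!) = 666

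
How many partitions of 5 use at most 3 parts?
By conjugation, equals partitions of 5 into parts ≤ 3. Let r_j(i) = number of partitions of i into parts ≤ j, for i = 0..5. r_1(i) = 1 for all i; r_j(i) = r_{j-1}(i) + r_j(i-j). Rows j = 2..3: ≤2: 1 1 2 2 3 3; ≤3: 1 1 2 3 4 5. r_3(5) = 5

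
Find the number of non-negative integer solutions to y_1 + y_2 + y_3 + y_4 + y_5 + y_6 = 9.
C(9+6-1, 6-1) = C(14, 5) = 2002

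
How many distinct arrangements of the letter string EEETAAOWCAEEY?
13! / (1! × 5! × 1! × 1! × 1! × 1! × 3!) = 8648640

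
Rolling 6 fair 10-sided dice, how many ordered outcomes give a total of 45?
Coefficient of x^45 in (x + x² + ... + x^10)^6. By inclusion-exclusion on dice exceeding 10: Σ_j (-1)^j C(6,j)·C(45-1-10j, 5) = C(6,0)·C(44,5) - C(6,1)·C(34,5) + C(6,2)·C(24,5) - C(6,3)·C(14,5) = 1·1086008 - 6·278256 + 15·42504 - 20·2002 = 13992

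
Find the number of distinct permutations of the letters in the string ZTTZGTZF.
8! / (1! × 1! × 3! × 3!) = 1120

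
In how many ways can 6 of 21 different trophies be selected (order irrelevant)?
C(21,6) = 21!/(6!×15!) = 54264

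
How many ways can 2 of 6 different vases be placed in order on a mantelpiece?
P(6,2) = 6!/(6-2)! = 30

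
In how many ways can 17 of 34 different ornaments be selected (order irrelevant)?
C(34,17) = 34!/(17!×17!) = 2333606220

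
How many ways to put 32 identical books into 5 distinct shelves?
C(32+5-1, 5-1) = C(36, 4) = 58905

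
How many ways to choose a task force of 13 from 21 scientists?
C(21,13) = 21!/(13!×8!) = 203490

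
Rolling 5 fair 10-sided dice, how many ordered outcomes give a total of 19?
Coefficient of x^19 in (x + x² + ... + x^10)^5. By inclusion-exclusion on dice exceeding 10: Σ_j (-1)^j C(5,j)·C(19-1-10j, 4) = C(5,0)·C(18,4) - C(5,1)·C(8,4) = 1·3060 - 5·70 = 2710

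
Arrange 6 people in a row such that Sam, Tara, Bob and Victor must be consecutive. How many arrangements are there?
Treat the 4 as one block: (6-4+1)! × 4! = 6 × 24 = 144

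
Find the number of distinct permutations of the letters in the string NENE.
4! / (2! × 2!) = 6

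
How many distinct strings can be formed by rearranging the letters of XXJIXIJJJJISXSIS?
16! / (5! × 4! × 4! × 3!) = 50450400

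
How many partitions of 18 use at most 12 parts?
By conjugation, equals partitions of 18 into parts ≤ 12. Let r_j(i) = number of partitions of i into parts ≤ j, for i = 0..18. r_1(i) = 1 for all i; r_j(i) = r_{j-1}(i) + r_j(i-j). Rows j = 2..12: ≤2: 1 1 2 2 3 3 4 4 5 5 6 6 7 7 8 8 9 9 10; ≤3: 1 1 2 3 4 5 7 8 10 12 14 16 19 21 24 27 30 33 37; ≤4: 1 1 2 3 5 6 9 11 15 18 23 27 34 39 47 54 64 72 84; ≤5: 1 1 2 3 5 7 10 13 18 23 30 37 47 57 70 84 101 119 141; ≤6: 1 1 2 3 5 7 11 14 20 26 35 44 58 71 90 110 136 163 199; ≤7: 1 1 2 3 5 7 11 15 21 28 38 49 65 82 105 131 164 201 248; ≤8: 1 1 2 3 5 7 11 15 22 29 40 52 70 89 116 146 186 230 288; ≤9: 1 1 2 3 5 7 11 15 22 30 41 54 73 94 123 157 201 252 318; ≤10: 1 1 2 3 5 7 11 15 22 30 42 55 75 97 128 164 212 267 340; ≤11: 1 1 2 3 5 7 11 15 22 30 42 56 76 99 131 169 219 278 355; ≤12: 1 1 2 3 5 7 11 15 22 30 42 56 77 100 133 172 224 285 366. r_12(18) = 366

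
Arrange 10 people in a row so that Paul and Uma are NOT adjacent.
Total - adjacent = 10! - (10-1)!×2 = 3628800 - 725760 = 2903040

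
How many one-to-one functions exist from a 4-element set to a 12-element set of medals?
P(12,4) = 12!/(12-4)! = 11880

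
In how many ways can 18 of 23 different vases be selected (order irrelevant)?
C(23,18) = 23!/(18!×5!) = 33649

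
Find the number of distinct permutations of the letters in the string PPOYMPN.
7! / (1! × 1! × 1! × 3! × 1!) = 840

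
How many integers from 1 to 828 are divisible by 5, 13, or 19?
⌊828/5⌋+⌊828/13⌋+⌊828/19⌋ - ⌊828/65⌋-⌊828/95⌋-⌊828/247⌋ + ⌊828/1235⌋ = 165+63+43 - 12-8-3 + 0 = 248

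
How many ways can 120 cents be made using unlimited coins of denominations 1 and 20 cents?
Coefficient of x^120 in 1/(1-x^1) · 1/(1-x^20). Use j coins of 20 for j = 0..⌊120/20⌋ = 6, the rest in 1s: 6 + 1 = 7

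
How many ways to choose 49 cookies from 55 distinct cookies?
C(55,49) = 55!/(49!×6!) = 28989675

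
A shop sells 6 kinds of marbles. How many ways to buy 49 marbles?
C(49+6-1, 6-1) = C(54, 5) = 3162510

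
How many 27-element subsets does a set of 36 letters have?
C(36,27) = 36!/(27!×9!) = 94143280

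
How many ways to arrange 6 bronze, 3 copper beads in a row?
9! / (6! × 3!) = 84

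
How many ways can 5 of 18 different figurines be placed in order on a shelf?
P(18,5) = 18!/(18-5)! = 1028160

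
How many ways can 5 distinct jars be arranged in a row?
5! = 120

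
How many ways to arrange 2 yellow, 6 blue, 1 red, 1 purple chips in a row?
10! / (2! × 6! × 1! × 1!) = 2520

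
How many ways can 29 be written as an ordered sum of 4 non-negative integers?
C(29+4-1, 4-1) = C(32, 3) = 4960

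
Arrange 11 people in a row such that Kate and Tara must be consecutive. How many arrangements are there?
Treat the 2 as one block: (11-2+1)! × 2! = 3628800 × 2 = 7257600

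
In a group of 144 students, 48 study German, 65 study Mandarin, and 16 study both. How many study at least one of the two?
|A∪B| = |A| + |B| - |A∩B| = 48 + 65 - 16 = 97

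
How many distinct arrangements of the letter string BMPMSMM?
7! / (4! × 1! × 1! × 1!) = 210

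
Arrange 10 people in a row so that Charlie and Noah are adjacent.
Treat as block: (10-1)! × 2! = 362880 × 2 = 725760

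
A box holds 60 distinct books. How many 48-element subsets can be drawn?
C(60,48) = 60!/(48!×12!) = 1399358844975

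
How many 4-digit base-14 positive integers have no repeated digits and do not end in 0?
Last digit: 13 nonzero choices. First digit: 12 (nonzero, ≠last). Middle 2: P(12,2) = 132. Total = 20592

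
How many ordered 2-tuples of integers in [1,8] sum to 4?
Coefficient of x^4 in (x + x² + ... + x^8)^2. By inclusion-exclusion on dice exceeding 8: Σ_j (-1)^j C(2,j)·C(4-1-8j, 1) = C(2,0)·C(3,1) = 1·3 = 3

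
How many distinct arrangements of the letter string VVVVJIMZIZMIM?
13! / (1! × 4! × 3! × 2! × 3!) = 3603600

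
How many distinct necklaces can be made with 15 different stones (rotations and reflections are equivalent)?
(15-1)!/2 = 87178291200/2 = 43589145600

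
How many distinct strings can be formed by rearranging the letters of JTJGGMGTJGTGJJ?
14! / (3! × 5! × 5! × 1!) = 1009008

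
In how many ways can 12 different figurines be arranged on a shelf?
12! = 479001600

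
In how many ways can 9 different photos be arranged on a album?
9! = 362880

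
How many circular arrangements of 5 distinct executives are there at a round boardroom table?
Circular: fix one position, arrange the rest. (5-1)! = 24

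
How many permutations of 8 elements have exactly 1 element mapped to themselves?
Choose the 1 fixed point C(8,1) = 8, derange the rest: !7 = Σ_{j=0}^{7} (-1)^j·7!/j! = 5040 - 5040 + 2520 - 840 + 210 - 42 + 7 - 1 = 1854. Product = 8 × 1854 = 14832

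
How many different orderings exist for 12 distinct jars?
12! = 479001600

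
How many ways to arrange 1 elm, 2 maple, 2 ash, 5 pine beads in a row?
10! / (1! × 2! × 2! × 5!) = 7560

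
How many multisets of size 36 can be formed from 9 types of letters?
C(36+9-1, 9-1) = C(44, 8) = 177232627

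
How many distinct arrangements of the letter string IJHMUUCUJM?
10! / (3! × 1! × 2! × 2! × 1! × 1!) = 151200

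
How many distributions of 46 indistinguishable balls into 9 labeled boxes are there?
C(46+9-1, 9-1) = C(54, 8) = 1040465790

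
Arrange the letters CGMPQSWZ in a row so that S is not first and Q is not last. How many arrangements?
By inclusion-exclusion: 8! - 2×(8-1)! + (8-2)! = 40320 - 10080 + 720 = 30960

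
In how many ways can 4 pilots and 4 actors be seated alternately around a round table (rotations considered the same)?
Fix one of the pilots: (4-1)! ways for the remaining pilots, × 4! ways for the actors = 6 × 24 = 144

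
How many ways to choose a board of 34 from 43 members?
C(43,34) = 43!/(34!×9!) = 563921995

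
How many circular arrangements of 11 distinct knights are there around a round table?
Circular: fix one position, arrange the rest. (11-1)! = 3628800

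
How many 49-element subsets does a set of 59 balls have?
C(59,49) = 59!/(49!×10!) = 62828356305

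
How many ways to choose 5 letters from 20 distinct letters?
C(20,5) = 20!/(5!×15!) = 15504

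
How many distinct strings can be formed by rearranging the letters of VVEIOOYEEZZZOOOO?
16! / (6! × 1! × 3! × 1! × 2! × 3!) = 403603200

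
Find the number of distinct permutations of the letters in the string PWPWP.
5! / (2! × 3!) = 10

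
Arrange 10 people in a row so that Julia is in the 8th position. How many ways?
Fix one position: (10-1)! = 362880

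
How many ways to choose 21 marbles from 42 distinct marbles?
C(42,21) = 42!/(21!×21!) = 538257874440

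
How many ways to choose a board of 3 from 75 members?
C(75,3) = 75!/(3!×72!) = 67525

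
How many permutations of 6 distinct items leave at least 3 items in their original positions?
Exactly j fixed points: C(6,j)·!(6-j); sum over j ≥ 3 (derangement numbers via !m = (m-1)·(!(m-1) + !(m-2)): !0..!3 = 1, 0, 1, 2). Σ_{j=3}^{6} C(6,j)·!(6-j) = C(6,3)·!3 + C(6,4)·!2 + C(6,5)·!1 + C(6,6)·!0 = 20·2 + 15·1 + 6·0 + 1·1 = 56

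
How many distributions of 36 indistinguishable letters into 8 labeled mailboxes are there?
C(36+8-1, 8-1) = C(43, 7) = 32224114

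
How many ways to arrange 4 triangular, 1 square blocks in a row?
5! / (4! × 1!) = 5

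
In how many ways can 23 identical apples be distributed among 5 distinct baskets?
C(23+5-1, 5-1) = C(27, 4) = 17550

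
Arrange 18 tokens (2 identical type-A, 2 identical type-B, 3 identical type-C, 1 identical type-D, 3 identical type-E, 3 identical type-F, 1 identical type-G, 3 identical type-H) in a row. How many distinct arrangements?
18! / (2! × 2! × 3! × 1! × 3! × 3! × 1! × 3!) = 1235025792000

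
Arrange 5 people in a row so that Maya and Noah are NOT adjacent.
Total - adjacent = 5! - (5-1)!×2 = 120 - 48 = 72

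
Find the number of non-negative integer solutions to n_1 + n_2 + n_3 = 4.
C(4+3-1, 3-1) = C(6, 2) = 15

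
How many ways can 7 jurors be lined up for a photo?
7! = 5040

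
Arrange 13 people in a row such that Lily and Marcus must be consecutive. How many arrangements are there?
Treat the 2 as one block: (13-2+1)! × 2! = 479001600 × 2 = 958003200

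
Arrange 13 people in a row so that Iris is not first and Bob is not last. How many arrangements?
By inclusion-exclusion: 13! - 2×(13-1)! + (13-2)! = 6227020800 - 958003200 + 39916800 = 5308934400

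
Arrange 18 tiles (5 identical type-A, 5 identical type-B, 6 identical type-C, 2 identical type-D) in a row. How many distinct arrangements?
18! / (5! × 5! × 6! × 2!) = 308756448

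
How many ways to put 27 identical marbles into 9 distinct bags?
C(27+9-1, 9-1) = C(35, 8) = 23535820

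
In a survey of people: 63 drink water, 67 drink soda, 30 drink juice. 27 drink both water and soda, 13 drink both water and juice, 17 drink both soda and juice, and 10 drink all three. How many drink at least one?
|A∪B∪C| = 63+67+30-27-13-17+10 = 113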